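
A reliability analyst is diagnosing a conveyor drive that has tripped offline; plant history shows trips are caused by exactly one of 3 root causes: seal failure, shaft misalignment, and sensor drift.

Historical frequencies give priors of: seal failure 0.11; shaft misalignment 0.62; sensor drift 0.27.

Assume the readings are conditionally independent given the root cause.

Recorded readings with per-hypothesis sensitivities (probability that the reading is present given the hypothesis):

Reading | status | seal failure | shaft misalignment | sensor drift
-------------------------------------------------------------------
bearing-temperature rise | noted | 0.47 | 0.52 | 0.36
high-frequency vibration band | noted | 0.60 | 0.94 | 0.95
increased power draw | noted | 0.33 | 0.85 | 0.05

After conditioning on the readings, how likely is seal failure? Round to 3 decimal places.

By Bayes' rule with conditional independence, the unnormalized weight for each hypothesis is prior × ∏ likelihoods:
  seal failure: 0.11 × 0.47 × 0.60 × 0.33 = 0.010237
  shaft misalignment: 0.62 × 0.52 × 0.94 × 0.85 = 0.2576
  sensor drift: 0.27 × 0.36 × 0.95 × 0.05 = 0.004617
The unnormalized weights sum to 0.27245.
P(seal failure | evidence) = 0.010237 / 0.27245 ≈ 0.038.

0.038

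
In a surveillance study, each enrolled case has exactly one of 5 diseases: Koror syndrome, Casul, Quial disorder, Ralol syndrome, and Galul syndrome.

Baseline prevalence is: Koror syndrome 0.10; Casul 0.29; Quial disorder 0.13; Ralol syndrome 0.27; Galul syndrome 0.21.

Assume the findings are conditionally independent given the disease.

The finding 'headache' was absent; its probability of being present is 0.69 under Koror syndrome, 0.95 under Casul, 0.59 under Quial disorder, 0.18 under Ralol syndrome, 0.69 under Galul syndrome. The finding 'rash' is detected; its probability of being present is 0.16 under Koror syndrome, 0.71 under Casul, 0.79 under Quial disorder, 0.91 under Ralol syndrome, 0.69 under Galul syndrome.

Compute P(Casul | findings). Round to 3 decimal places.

0.034

Multiply each prior by the joint likelihood of the evidence pattern (using 1 − P(present | H) for each absent finding):
  Koror syndrome: 0.10 × (1 − 0.69) × 0.16 = 0.00496
  Casul: 0.29 × (1 − 0.95) × 0.71 = 0.010295
  Quial disorder: 0.13 × (1 − 0.59) × 0.79 = 0.042107
  Ralol syndrome: 0.27 × (1 − 0.18) × 0.91 = 0.20147
  Galul syndrome: 0.21 × (1 − 0.69) × 0.69 = 0.044919
The unnormalized weights sum to 0.30376.
P(Casul | evidence) = 0.010295 / 0.30376 ≈ 0.034.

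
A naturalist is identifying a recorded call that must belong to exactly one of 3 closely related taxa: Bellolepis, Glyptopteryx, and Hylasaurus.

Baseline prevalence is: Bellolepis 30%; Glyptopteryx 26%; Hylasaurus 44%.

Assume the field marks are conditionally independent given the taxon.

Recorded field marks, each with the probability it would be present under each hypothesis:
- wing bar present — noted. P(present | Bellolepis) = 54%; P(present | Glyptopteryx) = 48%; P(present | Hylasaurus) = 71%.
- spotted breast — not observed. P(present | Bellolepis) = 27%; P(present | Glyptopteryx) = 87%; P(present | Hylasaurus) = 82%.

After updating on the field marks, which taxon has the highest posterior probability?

Bellolepis

For each hypothesis, the unnormalized posterior weight is prior × product of the field mark likelihoods (using 1 − P(present | H) for each absent field mark):
  Bellolepis: 0.30 × 0.54 × (1 − 0.27) = 0.11826
  Glyptopteryx: 0.26 × 0.48 × (1 − 0.87) = 0.016224
  Hylasaurus: 0.44 × 0.71 × (1 − 0.82) = 0.056232
Marginal likelihood of the evidence = 0.19072.
P(Bellolepis | evidence) ≈ 0.11826 / 0.19072 ≈ 0.620
P(Glyptopteryx | evidence) ≈ 0.016224 / 0.19072 ≈ 0.085
P(Hylasaurus | evidence) ≈ 0.056232 / 0.19072 ≈ 0.295
The largest is 0.620, so Bellolepis is most probable.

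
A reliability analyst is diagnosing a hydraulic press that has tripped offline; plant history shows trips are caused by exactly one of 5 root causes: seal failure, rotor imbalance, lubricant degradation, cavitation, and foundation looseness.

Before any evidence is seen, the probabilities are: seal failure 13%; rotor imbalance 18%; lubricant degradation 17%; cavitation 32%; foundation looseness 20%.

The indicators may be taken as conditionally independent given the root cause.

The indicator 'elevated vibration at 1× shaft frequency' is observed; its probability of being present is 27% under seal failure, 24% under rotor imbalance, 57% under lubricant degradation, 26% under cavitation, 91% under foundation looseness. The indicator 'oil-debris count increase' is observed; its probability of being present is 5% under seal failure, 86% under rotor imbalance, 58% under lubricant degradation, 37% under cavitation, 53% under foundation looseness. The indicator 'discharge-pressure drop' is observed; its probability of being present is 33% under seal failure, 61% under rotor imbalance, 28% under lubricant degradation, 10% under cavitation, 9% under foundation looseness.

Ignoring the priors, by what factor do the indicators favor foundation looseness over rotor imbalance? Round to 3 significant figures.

0.345

The Bayes factor is the ratio of the joint likelihoods of the indicator pattern under the two hypotheses.
  foundation looseness: 0.91 × 0.53 × 0.09 = 0.043407
  rotor imbalance: 0.24 × 0.86 × 0.61 = 0.1259
Bayes factor = 0.043407 / 0.1259 ≈ 0.345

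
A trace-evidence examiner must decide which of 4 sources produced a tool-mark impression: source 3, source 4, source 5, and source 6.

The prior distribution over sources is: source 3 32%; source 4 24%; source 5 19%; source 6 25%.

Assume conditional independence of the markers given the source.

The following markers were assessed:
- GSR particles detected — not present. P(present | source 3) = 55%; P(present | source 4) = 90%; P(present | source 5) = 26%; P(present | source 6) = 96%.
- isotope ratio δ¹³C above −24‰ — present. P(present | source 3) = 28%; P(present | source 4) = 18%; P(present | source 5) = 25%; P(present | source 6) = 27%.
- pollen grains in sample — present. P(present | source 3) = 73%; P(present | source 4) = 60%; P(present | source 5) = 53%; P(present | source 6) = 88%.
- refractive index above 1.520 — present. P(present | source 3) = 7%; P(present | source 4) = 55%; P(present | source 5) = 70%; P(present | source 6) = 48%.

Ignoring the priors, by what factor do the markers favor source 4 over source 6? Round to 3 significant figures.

Joint likelihood of the marker pattern under each hypothesis (using 1 − P(present | H) for each absent marker):
  source 4: (1 − 0.90) × 0.18 × 0.60 × 0.55 = 0.00594
  source 6: (1 − 0.96) × 0.27 × 0.88 × 0.48 = 0.0045619
Bayes factor = 0.00594 / 0.0045619 ≈ 1.30

1.30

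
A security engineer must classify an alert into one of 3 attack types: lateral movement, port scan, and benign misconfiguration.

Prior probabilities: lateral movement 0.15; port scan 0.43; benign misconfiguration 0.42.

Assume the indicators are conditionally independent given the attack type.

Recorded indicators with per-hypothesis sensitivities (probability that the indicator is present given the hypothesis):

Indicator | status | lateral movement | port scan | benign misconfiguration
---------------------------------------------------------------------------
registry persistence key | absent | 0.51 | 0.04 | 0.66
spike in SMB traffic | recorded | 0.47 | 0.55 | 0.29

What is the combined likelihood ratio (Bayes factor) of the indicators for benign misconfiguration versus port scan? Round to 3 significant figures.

0.187

Joint likelihood of the indicator pattern under each hypothesis (using 1 − P(present | H) for each absent indicator):
  benign misconfiguration: (1 − 0.66) × 0.29 = 0.0986
  port scan: (1 − 0.04) × 0.55 = 0.528
Bayes factor = 0.0986 / 0.528 ≈ 0.187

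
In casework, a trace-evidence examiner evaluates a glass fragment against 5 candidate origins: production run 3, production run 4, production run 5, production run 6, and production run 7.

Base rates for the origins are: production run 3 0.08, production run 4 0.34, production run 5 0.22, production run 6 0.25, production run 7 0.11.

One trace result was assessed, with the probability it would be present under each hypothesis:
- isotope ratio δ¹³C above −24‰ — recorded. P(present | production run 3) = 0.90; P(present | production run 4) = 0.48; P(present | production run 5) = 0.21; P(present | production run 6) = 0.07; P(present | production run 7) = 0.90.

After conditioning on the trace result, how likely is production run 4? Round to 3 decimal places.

By Bayes' rule, the unnormalized weight for each hypothesis is prior × likelihood:
  production run 3: 0.08 × 0.90 = 0.072
  production run 4: 0.34 × 0.48 = 0.1632
  production run 5: 0.22 × 0.21 = 0.0462
  production run 6: 0.25 × 0.07 = 0.0175
  production run 7: 0.11 × 0.90 = 0.099
Marginal likelihood of the evidence = 0.3979.
P(production run 4 | evidence) = 0.1632 / 0.3979 ≈ 0.410.

0.410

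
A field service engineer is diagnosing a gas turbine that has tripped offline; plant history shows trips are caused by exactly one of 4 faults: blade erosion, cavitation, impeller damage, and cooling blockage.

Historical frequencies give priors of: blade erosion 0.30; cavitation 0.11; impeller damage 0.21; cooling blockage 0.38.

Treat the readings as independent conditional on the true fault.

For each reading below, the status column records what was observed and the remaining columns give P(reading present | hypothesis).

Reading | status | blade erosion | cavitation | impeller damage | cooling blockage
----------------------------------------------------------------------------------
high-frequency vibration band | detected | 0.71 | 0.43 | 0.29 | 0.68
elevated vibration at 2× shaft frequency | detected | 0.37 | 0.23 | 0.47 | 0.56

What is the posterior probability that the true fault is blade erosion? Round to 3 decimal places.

By Bayes' rule with conditional independence, the unnormalized weight for each hypothesis is prior × ∏ likelihoods:
  blade erosion: 0.30 × 0.71 × 0.37 = 0.07881
  cavitation: 0.11 × 0.43 × 0.23 = 0.010879
  impeller damage: 0.21 × 0.29 × 0.47 = 0.028623
  cooling blockage: 0.38 × 0.68 × 0.56 = 0.1447
Marginal likelihood of the evidence = 0.26302.
P(blade erosion | evidence) = 0.07881 / 0.26302 ≈ 0.300.

0.300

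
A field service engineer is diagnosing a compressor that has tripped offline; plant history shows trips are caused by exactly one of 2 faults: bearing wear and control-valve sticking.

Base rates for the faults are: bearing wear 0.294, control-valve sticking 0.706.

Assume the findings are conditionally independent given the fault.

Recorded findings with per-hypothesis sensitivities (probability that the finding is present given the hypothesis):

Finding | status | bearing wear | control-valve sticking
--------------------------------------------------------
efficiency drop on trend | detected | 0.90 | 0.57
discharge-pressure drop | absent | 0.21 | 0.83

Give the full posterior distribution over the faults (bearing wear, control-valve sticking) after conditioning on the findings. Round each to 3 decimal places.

0.753, 0.247

For each hypothesis, the unnormalized posterior weight is prior × product of the finding likelihoods (using 1 − P(present | H) for each absent finding):
  bearing wear: 0.294 × 0.90 × (1 − 0.21) = 0.20903
  control-valve sticking: 0.706 × 0.57 × (1 − 0.83) = 0.068411
Normalizing constant Z = 0.20903 + 0.068411 = 0.27745.
P(bearing wear | evidence) = 0.20903 / 0.27745 ≈ 0.753
P(control-valve sticking | evidence) = 0.068411 / 0.27745 ≈ 0.247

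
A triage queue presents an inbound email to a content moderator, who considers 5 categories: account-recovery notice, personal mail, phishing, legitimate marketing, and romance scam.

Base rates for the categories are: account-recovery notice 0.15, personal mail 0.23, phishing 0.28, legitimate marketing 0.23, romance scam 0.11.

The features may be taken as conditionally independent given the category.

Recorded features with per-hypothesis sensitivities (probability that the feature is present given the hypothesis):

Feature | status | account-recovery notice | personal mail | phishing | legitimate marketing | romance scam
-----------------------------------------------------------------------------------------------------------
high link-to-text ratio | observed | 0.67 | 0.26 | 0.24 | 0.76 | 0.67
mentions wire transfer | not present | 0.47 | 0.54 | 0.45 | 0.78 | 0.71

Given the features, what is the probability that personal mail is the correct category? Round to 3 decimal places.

For each hypothesis, the unnormalized posterior weight is prior × product of the feature likelihoods (using 1 − P(present | H) for each absent feature):
  account-recovery notice: 0.15 × 0.67 × (1 − 0.47) = 0.053265
  personal mail: 0.23 × 0.26 × (1 − 0.54) = 0.027508
  phishing: 0.28 × 0.24 × (1 − 0.45) = 0.03696
  legitimate marketing: 0.23 × 0.76 × (1 − 0.78) = 0.038456
  romance scam: 0.11 × 0.67 × (1 − 0.71) = 0.021373
Marginal likelihood of the evidence = 0.17756.
P(personal mail | evidence) = 0.027508 / 0.17756 ≈ 0.155.

0.155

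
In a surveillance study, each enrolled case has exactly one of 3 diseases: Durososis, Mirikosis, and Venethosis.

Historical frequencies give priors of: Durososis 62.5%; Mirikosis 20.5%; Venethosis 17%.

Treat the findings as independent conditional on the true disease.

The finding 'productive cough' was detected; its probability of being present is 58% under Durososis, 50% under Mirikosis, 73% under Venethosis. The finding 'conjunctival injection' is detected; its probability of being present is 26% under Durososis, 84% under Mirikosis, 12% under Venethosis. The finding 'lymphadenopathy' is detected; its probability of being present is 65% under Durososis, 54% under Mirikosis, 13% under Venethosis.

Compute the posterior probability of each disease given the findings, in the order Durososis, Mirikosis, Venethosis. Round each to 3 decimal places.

Multiply each prior by the joint likelihood of the evidence pattern:
  Durososis: 0.625 × 0.58 × 0.26 × 0.65 = 0.061263
  Mirikosis: 0.205 × 0.50 × 0.84 × 0.54 = 0.046494
  Venethosis: 0.170 × 0.73 × 0.12 × 0.13 = 0.001936
Marginal likelihood of the evidence = 0.10969.
P(Durososis | evidence) = 0.061263 / 0.10969 ≈ 0.558
P(Mirikosis | evidence) = 0.046494 / 0.10969 ≈ 0.424
P(Venethosis | evidence) = 0.001936 / 0.10969 ≈ 0.018

0.558, 0.424, 0.018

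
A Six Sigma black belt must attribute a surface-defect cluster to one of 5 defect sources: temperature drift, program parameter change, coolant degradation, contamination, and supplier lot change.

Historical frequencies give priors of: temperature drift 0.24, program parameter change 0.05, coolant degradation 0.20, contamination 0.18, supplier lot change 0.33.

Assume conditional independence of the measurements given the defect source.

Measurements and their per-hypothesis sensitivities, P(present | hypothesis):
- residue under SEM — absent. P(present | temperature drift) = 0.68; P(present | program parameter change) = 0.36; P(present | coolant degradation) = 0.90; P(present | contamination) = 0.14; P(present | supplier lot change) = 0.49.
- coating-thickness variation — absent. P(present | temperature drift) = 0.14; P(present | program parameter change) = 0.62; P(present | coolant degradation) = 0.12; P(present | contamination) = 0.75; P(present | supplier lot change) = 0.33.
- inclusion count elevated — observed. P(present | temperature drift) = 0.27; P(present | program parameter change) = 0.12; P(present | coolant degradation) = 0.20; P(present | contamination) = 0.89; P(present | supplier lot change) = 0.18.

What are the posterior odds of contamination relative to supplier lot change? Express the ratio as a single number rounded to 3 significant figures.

1.70

Posterior odds equal prior odds times the likelihood ratio; only the two competing hypotheses matter (using 1 − P(present | H) for each absent measurement).
  contamination: 0.18 × (1 − 0.14) × (1 − 0.75) × 0.89 = 0.034443
  supplier lot change: 0.33 × (1 − 0.49) × (1 − 0.33) × 0.18 = 0.020297
Posterior odds = 0.034443 / 0.020297 ≈ 1.70.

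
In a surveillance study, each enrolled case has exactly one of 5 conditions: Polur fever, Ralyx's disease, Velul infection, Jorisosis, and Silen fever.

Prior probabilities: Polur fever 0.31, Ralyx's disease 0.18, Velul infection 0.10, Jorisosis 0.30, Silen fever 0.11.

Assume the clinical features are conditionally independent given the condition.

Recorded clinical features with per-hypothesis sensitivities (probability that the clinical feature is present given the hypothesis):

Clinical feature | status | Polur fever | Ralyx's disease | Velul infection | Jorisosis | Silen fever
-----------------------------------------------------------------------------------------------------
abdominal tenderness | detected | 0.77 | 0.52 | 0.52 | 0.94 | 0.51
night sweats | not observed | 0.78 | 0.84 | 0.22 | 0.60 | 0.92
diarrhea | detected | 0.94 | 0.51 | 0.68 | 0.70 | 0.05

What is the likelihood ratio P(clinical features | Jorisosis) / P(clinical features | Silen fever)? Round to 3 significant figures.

The Bayes factor is the ratio of the joint likelihoods of the clinical feature pattern under the two hypotheses (using 1 − P(present | H) for each absent clinical feature).
  Jorisosis: 0.94 × (1 − 0.60) × 0.70 = 0.2632
  Silen fever: 0.51 × (1 − 0.92) × 0.05 = 0.00204
Bayes factor = 0.2632 / 0.00204 ≈ 129

129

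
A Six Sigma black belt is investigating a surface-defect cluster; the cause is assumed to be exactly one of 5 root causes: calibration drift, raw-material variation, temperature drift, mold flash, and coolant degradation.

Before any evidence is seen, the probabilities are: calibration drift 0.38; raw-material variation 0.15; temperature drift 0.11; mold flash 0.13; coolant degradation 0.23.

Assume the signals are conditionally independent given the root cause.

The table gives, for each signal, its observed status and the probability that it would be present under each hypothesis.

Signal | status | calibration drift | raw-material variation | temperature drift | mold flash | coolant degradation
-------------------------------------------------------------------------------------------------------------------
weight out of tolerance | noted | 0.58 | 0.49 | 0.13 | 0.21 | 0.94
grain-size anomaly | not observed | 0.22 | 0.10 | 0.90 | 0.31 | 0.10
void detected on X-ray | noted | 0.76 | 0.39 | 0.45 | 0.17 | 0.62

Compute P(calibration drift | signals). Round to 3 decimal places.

0.465

Multiply each prior by the joint likelihood of the signal pattern (using 1 − P(present | H) for each absent signal):
  calibration drift: 0.38 × 0.58 × (1 − 0.22) × 0.76 = 0.13065
  raw-material variation: 0.15 × 0.49 × (1 − 0.10) × 0.39 = 0.025799
  temperature drift: 0.11 × 0.13 × (1 − 0.90) × 0.45 = 0.0006435
  mold flash: 0.13 × 0.21 × (1 − 0.31) × 0.17 = 0.0032023
  coolant degradation: 0.23 × 0.94 × (1 − 0.10) × 0.62 = 0.12064
Marginal likelihood of the evidence = 0.28094.
P(calibration drift | evidence) = 0.13065 / 0.28094 ≈ 0.465.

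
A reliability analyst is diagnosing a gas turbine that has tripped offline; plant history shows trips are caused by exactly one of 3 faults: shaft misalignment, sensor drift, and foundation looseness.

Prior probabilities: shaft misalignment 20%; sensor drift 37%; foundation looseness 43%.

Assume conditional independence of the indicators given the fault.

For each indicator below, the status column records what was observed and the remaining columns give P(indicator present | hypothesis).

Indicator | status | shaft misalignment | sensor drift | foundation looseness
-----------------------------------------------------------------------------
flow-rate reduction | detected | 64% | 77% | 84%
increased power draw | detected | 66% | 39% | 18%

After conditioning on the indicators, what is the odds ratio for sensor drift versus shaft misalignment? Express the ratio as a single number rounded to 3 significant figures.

1.32

Unnormalized posterior weight (prior times the indicator likelihoods) for each of the two hypotheses:
  sensor drift: 0.37 × 0.77 × 0.39 = 0.11111
  shaft misalignment: 0.20 × 0.64 × 0.66 = 0.08448
Posterior odds = 0.11111 / 0.08448 ≈ 1.32.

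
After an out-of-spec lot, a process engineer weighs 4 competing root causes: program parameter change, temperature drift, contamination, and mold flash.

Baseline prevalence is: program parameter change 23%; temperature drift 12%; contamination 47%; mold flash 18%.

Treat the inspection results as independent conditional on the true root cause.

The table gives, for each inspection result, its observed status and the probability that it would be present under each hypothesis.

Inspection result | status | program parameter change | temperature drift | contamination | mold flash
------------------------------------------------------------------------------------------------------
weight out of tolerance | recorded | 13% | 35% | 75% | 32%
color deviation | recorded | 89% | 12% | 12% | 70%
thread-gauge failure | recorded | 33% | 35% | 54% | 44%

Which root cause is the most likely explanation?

contamination

By Bayes' rule with conditional independence, the unnormalized weight for each hypothesis is prior × ∏ likelihoods:
  program parameter change: 0.23 × 0.13 × 0.89 × 0.33 = 0.0087816
  temperature drift: 0.12 × 0.35 × 0.12 × 0.35 = 0.001764
  contamination: 0.47 × 0.75 × 0.12 × 0.54 = 0.022842
  mold flash: 0.18 × 0.32 × 0.70 × 0.44 = 0.017741
The unnormalized weights sum to 0.051128.
P(program parameter change | evidence) ≈ 0.0087816 / 0.051128 ≈ 0.172
P(temperature drift | evidence) ≈ 0.001764 / 0.051128 ≈ 0.035
P(contamination | evidence) ≈ 0.022842 / 0.051128 ≈ 0.447
P(mold flash | evidence) ≈ 0.017741 / 0.051128 ≈ 0.347
The largest is 0.447, so contamination is most probable.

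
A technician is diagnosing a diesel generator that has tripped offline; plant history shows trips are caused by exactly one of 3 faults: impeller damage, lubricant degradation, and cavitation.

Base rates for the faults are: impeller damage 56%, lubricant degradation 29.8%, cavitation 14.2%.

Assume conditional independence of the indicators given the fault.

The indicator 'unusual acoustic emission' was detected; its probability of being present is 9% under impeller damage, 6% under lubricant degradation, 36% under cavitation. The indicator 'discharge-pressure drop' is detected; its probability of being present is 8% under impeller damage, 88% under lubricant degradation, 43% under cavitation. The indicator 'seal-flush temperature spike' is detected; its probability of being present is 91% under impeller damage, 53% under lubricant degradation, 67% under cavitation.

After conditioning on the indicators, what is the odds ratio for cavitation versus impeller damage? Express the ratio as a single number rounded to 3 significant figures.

4.01

The normalizing constant cancels in an odds ratio, so compute prior × likelihood for the two hypotheses only:
  cavitation: 0.142 × 0.36 × 0.43 × 0.67 = 0.014728
  impeller damage: 0.560 × 0.09 × 0.08 × 0.91 = 0.0036691
Posterior odds = 0.014728 / 0.0036691 ≈ 4.01.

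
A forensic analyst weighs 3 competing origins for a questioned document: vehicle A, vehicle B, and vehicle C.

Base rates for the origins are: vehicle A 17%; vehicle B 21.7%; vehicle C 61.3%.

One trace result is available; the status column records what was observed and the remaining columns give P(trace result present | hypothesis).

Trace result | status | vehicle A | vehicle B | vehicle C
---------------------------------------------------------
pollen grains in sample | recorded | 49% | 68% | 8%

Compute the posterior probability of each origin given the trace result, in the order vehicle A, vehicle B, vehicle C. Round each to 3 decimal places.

Multiply each prior by the likelihood of the trace result:
  vehicle A: 0.170 × 0.49 = 0.0833
  vehicle B: 0.217 × 0.68 = 0.14756
  vehicle C: 0.613 × 0.08 = 0.04904
The unnormalized weights sum to 0.2799.
P(vehicle A | evidence) = 0.0833 / 0.2799 ≈ 0.298
P(vehicle B | evidence) = 0.14756 / 0.2799 ≈ 0.527
P(vehicle C | evidence) = 0.04904 / 0.2799 ≈ 0.175

0.298, 0.527, 0.175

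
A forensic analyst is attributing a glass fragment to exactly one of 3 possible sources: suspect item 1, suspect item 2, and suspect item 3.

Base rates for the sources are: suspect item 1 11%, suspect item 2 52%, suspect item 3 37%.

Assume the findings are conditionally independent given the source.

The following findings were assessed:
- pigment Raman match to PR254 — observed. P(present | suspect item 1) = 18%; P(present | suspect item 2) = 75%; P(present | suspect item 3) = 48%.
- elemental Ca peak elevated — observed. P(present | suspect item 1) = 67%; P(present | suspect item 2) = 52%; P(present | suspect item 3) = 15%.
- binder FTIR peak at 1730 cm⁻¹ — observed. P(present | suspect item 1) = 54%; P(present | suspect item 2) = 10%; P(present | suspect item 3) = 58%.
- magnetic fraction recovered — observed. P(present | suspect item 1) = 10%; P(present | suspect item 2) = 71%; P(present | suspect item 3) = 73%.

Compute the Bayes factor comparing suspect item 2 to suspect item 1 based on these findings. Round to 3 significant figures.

4.25

The Bayes factor is the ratio of the joint likelihoods of the evidence pattern under the two hypotheses.
  suspect item 2: 0.75 × 0.52 × 0.10 × 0.71 = 0.02769
  suspect item 1: 0.18 × 0.67 × 0.54 × 0.10 = 0.0065124
Bayes factor = 0.02769 / 0.0065124 ≈ 4.25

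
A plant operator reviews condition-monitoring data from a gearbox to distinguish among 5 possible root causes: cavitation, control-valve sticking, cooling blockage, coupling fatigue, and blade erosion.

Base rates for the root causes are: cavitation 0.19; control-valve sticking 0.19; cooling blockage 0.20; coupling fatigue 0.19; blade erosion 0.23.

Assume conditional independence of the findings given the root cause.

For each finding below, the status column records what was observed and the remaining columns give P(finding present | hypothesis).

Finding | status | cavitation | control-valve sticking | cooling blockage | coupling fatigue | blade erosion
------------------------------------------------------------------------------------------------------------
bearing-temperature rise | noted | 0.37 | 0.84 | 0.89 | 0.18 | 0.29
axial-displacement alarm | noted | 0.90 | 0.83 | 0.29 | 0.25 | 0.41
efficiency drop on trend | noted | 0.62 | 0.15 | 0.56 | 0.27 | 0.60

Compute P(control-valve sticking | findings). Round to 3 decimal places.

0.186

By Bayes' rule with conditional independence, the unnormalized weight for each hypothesis is prior × ∏ likelihoods:
  cavitation: 0.19 × 0.37 × 0.90 × 0.62 = 0.039227
  control-valve sticking: 0.19 × 0.84 × 0.83 × 0.15 = 0.01987
  cooling blockage: 0.20 × 0.89 × 0.29 × 0.56 = 0.028907
  coupling fatigue: 0.19 × 0.18 × 0.25 × 0.27 = 0.0023085
  blade erosion: 0.23 × 0.29 × 0.41 × 0.60 = 0.016408
The unnormalized weights sum to 0.10672.
P(control-valve sticking | evidence) = 0.01987 / 0.10672 ≈ 0.186.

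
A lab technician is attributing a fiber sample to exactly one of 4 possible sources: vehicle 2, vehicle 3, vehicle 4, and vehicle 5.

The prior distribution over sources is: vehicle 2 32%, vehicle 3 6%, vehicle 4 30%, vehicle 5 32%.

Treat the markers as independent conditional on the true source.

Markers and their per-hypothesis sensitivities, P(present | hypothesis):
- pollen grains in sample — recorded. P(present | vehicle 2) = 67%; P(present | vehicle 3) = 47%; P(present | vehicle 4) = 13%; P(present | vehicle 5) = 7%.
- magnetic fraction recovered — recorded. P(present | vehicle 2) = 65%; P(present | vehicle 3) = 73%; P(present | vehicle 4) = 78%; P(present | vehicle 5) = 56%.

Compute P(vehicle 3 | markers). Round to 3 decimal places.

Multiply each prior by the joint likelihood of the marker pattern:
  vehicle 2: 0.32 × 0.67 × 0.65 = 0.13936
  vehicle 3: 0.06 × 0.47 × 0.73 = 0.020586
  vehicle 4: 0.30 × 0.13 × 0.78 = 0.03042
  vehicle 5: 0.32 × 0.07 × 0.56 = 0.012544
Normalizing constant Z = 0.13936 + 0.020586 + 0.03042 + 0.012544 = 0.20291.
P(vehicle 3 | evidence) = 0.020586 / 0.20291 ≈ 0.101.

0.101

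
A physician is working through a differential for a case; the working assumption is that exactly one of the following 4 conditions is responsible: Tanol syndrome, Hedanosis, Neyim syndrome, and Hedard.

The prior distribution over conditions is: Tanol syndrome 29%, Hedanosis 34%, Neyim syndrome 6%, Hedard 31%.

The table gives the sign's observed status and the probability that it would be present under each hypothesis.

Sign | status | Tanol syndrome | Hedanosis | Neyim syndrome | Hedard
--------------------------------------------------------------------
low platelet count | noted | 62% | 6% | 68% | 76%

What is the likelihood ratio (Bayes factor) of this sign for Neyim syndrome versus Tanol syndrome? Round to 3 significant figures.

1.10

The Bayes factor is the ratio of the two likelihoods.
  Neyim syndrome: 0.68
  Tanol syndrome: 0.62
Bayes factor = 0.68 / 0.62 ≈ 1.10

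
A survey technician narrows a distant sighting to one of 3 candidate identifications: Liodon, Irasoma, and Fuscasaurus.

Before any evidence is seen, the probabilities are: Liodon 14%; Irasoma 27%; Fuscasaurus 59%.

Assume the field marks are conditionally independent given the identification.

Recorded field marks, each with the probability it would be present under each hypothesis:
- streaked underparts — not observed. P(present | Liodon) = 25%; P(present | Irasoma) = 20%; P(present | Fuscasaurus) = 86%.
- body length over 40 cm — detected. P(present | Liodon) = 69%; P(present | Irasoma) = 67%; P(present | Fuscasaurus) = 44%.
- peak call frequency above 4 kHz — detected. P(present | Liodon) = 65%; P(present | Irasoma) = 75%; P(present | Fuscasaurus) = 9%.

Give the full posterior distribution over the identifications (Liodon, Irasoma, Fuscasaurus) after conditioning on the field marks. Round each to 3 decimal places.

Multiply each prior by the joint likelihood of the field mark pattern (using 1 − P(present | H) for each absent field mark):
  Liodon: 0.14 × (1 − 0.25) × 0.69 × 0.65 = 0.047093
  Irasoma: 0.27 × (1 − 0.20) × 0.67 × 0.75 = 0.10854
  Fuscasaurus: 0.59 × (1 − 0.86) × 0.44 × 0.09 = 0.003271
The unnormalized weights sum to 0.1589.
P(Liodon | evidence) = 0.047093 / 0.1589 ≈ 0.296
P(Irasoma | evidence) = 0.10854 / 0.1589 ≈ 0.683
P(Fuscasaurus | evidence) = 0.003271 / 0.1589 ≈ 0.021

0.296, 0.683, 0.021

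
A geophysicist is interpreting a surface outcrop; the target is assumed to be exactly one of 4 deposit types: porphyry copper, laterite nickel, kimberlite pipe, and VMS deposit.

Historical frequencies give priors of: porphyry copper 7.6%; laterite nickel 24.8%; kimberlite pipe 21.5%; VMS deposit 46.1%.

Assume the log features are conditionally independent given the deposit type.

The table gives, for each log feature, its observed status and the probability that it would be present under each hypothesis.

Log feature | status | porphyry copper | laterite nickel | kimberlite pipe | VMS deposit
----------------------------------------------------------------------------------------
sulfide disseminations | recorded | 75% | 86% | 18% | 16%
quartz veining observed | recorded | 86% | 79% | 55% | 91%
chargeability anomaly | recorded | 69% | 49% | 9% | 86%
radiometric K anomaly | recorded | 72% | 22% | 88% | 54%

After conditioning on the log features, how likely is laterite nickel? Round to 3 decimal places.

For each hypothesis, the unnormalized posterior weight is prior × product of the log feature likelihoods:
  porphyry copper: 0.076 × 0.75 × 0.86 × 0.69 × 0.72 = 0.024353
  laterite nickel: 0.248 × 0.86 × 0.79 × 0.49 × 0.22 = 0.018163
  kimberlite pipe: 0.215 × 0.18 × 0.55 × 0.09 × 0.88 = 0.0016858
  VMS deposit: 0.461 × 0.16 × 0.91 × 0.86 × 0.54 = 0.031171
Marginal likelihood of the evidence = 0.075374.
P(laterite nickel | evidence) = 0.018163 / 0.075374 ≈ 0.241.

0.241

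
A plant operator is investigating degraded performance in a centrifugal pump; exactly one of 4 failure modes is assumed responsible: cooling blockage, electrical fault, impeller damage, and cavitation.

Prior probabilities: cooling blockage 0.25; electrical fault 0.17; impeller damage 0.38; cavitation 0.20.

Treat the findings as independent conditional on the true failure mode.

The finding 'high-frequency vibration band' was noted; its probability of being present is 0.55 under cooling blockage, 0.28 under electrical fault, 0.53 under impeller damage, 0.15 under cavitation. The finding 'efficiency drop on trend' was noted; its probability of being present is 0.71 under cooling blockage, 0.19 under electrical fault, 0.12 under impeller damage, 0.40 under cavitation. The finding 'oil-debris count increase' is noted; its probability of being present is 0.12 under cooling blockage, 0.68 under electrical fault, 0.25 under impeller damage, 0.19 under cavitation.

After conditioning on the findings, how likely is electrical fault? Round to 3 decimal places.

By Bayes' rule with conditional independence, the unnormalized weight for each hypothesis is prior × ∏ likelihoods:
  cooling blockage: 0.25 × 0.55 × 0.71 × 0.12 = 0.011715
  electrical fault: 0.17 × 0.28 × 0.19 × 0.68 = 0.0061499
  impeller damage: 0.38 × 0.53 × 0.12 × 0.25 = 0.006042
  cavitation: 0.20 × 0.15 × 0.40 × 0.19 = 0.00228
Marginal likelihood of the evidence = 0.026187.
P(electrical fault | evidence) = 0.0061499 / 0.026187 ≈ 0.235.

0.235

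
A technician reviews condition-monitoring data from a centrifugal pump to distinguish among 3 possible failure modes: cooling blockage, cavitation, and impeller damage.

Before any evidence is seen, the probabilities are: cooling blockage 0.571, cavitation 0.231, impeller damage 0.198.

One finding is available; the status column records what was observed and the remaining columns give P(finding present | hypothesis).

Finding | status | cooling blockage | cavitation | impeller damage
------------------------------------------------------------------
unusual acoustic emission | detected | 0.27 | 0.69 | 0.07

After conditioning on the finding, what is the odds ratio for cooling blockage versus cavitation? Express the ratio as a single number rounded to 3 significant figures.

The normalizing constant cancels in an odds ratio, so compute prior × likelihood for the two hypotheses only:
  cooling blockage: 0.571 × 0.27 = 0.15417
  cavitation: 0.231 × 0.69 = 0.15939
Odds(cooling blockage : cavitation) = 0.15417 / 0.15939 ≈ 0.967.

0.967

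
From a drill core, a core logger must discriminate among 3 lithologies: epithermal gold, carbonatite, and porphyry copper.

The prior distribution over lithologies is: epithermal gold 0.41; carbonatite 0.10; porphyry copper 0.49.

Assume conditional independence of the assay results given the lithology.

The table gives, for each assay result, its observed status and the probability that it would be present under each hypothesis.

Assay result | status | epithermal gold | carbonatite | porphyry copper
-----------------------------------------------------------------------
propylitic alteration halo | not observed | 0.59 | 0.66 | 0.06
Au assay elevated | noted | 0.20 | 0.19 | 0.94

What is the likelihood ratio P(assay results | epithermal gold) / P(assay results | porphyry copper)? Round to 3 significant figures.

The Bayes factor is the ratio of the joint likelihoods of the assay result pattern under the two hypotheses (using 1 − P(present | H) for each absent assay result).
  epithermal gold: (1 − 0.59) × 0.20 = 0.082
  porphyry copper: (1 − 0.06) × 0.94 = 0.8836
Bayes factor = 0.082 / 0.8836 ≈ 0.0928

0.0928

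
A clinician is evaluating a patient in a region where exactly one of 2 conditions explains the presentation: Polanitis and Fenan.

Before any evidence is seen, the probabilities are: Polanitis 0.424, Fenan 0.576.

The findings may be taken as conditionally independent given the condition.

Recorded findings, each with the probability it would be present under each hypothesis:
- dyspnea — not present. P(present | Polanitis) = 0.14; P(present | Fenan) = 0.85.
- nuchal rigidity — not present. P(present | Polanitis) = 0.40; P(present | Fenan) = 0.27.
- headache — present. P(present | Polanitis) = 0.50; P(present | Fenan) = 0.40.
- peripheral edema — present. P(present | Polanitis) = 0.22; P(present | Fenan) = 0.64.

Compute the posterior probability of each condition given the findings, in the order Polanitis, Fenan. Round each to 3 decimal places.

0.598, 0.402

Multiply each prior by the joint likelihood of the evidence pattern (using 1 − P(present | H) for each absent finding):
  Polanitis: 0.424 × (1 − 0.14) × (1 − 0.40) × 0.50 × 0.22 = 0.024066
  Fenan: 0.576 × (1 − 0.85) × (1 − 0.27) × 0.40 × 0.64 = 0.016146
Normalizing constant Z = 0.024066 + 0.016146 = 0.040213.
P(Polanitis | evidence) = 0.024066 / 0.040213 ≈ 0.598
P(Fenan | evidence) = 0.016146 / 0.040213 ≈ 0.402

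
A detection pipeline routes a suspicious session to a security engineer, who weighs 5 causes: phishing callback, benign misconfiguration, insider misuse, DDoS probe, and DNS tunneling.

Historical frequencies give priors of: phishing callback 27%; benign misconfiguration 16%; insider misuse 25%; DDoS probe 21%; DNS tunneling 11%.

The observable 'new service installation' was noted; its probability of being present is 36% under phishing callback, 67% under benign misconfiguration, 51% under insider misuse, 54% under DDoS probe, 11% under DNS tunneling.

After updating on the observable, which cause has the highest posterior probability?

Multiply each prior by the likelihood of the observable:
  phishing callback: 0.27 × 0.36 = 0.0972
  benign misconfiguration: 0.16 × 0.67 = 0.1072
  insider misuse: 0.25 × 0.51 = 0.1275
  DDoS probe: 0.21 × 0.54 = 0.1134
  DNS tunneling: 0.11 × 0.11 = 0.0121
The unnormalized weights sum to 0.4574.
P(phishing callback | evidence) ≈ 0.0972 / 0.4574 ≈ 0.213
P(benign misconfiguration | evidence) ≈ 0.1072 / 0.4574 ≈ 0.234
P(insider misuse | evidence) ≈ 0.1275 / 0.4574 ≈ 0.279
P(DDoS probe | evidence) ≈ 0.1134 / 0.4574 ≈ 0.248
P(DNS tunneling | evidence) ≈ 0.0121 / 0.4574 ≈ 0.026
The largest is 0.279, so insider misuse is most probable.

insider misuse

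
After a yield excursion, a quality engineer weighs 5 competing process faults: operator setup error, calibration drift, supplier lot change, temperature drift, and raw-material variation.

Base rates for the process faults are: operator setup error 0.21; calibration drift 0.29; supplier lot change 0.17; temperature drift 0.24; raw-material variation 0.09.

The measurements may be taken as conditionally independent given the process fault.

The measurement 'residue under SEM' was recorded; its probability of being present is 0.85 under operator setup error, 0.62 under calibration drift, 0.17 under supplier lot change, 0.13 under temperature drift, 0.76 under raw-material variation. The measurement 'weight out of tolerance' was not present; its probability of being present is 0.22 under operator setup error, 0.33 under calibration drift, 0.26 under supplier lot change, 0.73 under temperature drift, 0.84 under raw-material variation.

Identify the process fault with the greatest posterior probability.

By Bayes' rule with conditional independence, the unnormalized weight for each hypothesis is prior × ∏ likelihoods (using 1 − P(present | H) for each absent measurement):
  operator setup error: 0.21 × 0.85 × (1 − 0.22) = 0.13923
  calibration drift: 0.29 × 0.62 × (1 − 0.33) = 0.12047
  supplier lot change: 0.17 × 0.17 × (1 − 0.26) = 0.021386
  temperature drift: 0.24 × 0.13 × (1 − 0.73) = 0.008424
  raw-material variation: 0.09 × 0.76 × (1 − 0.84) = 0.010944
Normalizing constant Z = 0.13923 + 0.12047 + 0.021386 + 0.008424 + 0.010944 = 0.30045.
P(operator setup error | evidence) ≈ 0.13923 / 0.30045 ≈ 0.463
P(calibration drift | evidence) ≈ 0.12047 / 0.30045 ≈ 0.401
P(supplier lot change | evidence) ≈ 0.021386 / 0.30045 ≈ 0.071
P(temperature drift | evidence) ≈ 0.008424 / 0.30045 ≈ 0.028
P(raw-material variation | evidence) ≈ 0.010944 / 0.30045 ≈ 0.036
The largest is 0.463, so operator setup error is most probable.

operator setup error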